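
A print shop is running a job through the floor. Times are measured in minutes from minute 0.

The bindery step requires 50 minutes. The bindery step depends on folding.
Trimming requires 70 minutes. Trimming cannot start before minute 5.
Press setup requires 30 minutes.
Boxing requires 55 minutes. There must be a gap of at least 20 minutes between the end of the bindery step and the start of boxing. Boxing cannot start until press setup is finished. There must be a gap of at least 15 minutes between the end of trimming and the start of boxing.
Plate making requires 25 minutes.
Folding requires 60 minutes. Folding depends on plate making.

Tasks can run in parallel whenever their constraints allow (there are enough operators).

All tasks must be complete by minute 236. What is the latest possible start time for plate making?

Boxing has no dependents, so it just needs to finish by minute 236. Starting by 236 − 55 = minute 181 achieves that.
The bindery step feeds into boxing (must start by minute 181, minus 20-minute gap → minute 161); so the bindery step must finish by minute 161 and therefore start by minute 111.
Folding must finish before the bindery step (must start by minute 111). With a 60-minute duration, folding must start by 111 − 60 = minute 51.
Plate making must finish before folding (must start by minute 51). With a 25-minute duration, plate making must start by 51 − 25 = minute 26.

26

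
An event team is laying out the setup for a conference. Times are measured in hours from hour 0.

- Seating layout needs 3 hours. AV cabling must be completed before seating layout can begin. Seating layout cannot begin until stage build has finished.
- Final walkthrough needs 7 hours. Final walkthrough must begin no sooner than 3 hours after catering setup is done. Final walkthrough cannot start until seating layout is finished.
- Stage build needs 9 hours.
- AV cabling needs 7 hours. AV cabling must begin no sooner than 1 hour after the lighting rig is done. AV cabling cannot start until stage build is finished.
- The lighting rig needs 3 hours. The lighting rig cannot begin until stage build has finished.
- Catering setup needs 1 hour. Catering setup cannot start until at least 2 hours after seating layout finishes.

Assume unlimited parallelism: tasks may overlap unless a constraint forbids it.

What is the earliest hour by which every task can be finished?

Stage build has no prerequisites, so it starts at hour 0 and finishes at hour 9.
After stage build (finishes hour 9), the lighting rig can start at hour 9 and finishes at hour 12.
For AV cabling: the lighting rig (finishes hour 12, plus 1-hour gap → hour 13); stage build (finishes hour 9). Taking the maximum gives a start of hour 13, and it finishes at 13 + 7 = hour 20.
Seating layout needs all of AV cabling (finishes hour 20); stage build (finishes hour 9). That puts its earliest start at hour 20; it finishes at 20 + 3 = hour 23.
After seating layout (finishes hour 23, plus 2-hour gap → hour 25), catering setup can start at hour 25 and finishes at hour 26.
For final walkthrough: catering setup (finishes hour 26, plus 3-hour gap → hour 29); seating layout (finishes hour 23). Taking the maximum gives a start of hour 29, and it finishes at 29 + 7 = hour 36.
All tasks are finished once the last one completes. Finish times: Stage build at 9, The lighting rig at 12, AV cabling at 20, Seating layout at 23, Catering setup at 26, Final walkthrough at 36. The latest is hour 36.

36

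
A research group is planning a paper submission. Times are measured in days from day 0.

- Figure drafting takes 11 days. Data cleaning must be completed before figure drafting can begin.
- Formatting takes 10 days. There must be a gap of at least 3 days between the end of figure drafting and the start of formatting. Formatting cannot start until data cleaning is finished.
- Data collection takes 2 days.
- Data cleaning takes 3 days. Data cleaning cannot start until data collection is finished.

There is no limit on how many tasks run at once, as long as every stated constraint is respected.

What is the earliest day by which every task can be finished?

Nothing blocks data collection, so it runs from day 0 to day 2.
Data cleaning waits on data collection (finishes day 2), so it starts at day 2 and finishes at 2 + 3 = day 5.
Figure drafting waits on data cleaning (finishes day 5), so it starts at day 5 and finishes at 5 + 11 = day 16.
For formatting: figure drafting (finishes day 16, plus 3-day gap → day 19); data cleaning (finishes day 5). Taking the maximum gives a start of day 19, and it finishes at 19 + 10 = day 29.
All tasks are finished once the last one completes. Finish times: Data collection at 2, Data cleaning at 5, Figure drafting at 16, Formatting at 29. The latest is day 29.

29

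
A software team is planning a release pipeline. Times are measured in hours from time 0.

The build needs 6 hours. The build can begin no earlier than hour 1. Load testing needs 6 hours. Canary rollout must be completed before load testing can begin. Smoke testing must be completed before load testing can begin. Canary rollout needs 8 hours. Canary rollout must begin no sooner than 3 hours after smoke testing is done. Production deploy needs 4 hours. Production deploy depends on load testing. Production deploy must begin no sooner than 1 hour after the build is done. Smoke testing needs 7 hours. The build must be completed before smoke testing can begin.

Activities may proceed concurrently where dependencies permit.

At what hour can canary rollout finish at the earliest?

25

The build waits on its own release at hour 1, so it starts at hour 1 and finishes at 1 + 6 = hour 7.
Smoke testing waits on the build (finishes hour 7), so it starts at hour 7 and finishes at 7 + 7 = hour 14.
After smoke testing (finishes hour 14, plus 3-hour gap → hour 17), canary rollout can start at hour 17 and finishes at hour 25.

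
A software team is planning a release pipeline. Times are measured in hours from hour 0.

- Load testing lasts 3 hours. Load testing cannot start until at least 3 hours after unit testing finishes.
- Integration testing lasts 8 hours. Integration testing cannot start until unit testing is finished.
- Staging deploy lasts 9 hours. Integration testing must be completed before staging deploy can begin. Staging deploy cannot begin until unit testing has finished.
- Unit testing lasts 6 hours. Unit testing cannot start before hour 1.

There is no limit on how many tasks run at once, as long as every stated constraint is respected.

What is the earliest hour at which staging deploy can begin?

15

Unit testing cannot begin until its own release at hour 1. It runs from hour 1 to 1 + 6 = hour 7.
Integration testing waits on unit testing (finishes hour 7), so it starts at hour 7 and finishes at 7 + 8 = hour 15.
Staging deploy waits on integration testing (finishes hour 15); unit testing (finishes hour 7). The latest of these is hour 15, which is the earliest staging deploy can start.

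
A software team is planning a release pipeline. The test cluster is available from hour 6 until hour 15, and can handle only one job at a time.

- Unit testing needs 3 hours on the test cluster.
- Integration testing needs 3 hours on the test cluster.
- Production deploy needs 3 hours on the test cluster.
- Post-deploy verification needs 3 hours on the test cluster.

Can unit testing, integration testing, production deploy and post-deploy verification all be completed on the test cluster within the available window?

The test cluster window is 15 − 6 = 9 hours.
Running back to back, the jobs need 3 + 3 + 3 + 3 = 12 hours on the test cluster.
Since 12 > 9, they cannot all fit.

No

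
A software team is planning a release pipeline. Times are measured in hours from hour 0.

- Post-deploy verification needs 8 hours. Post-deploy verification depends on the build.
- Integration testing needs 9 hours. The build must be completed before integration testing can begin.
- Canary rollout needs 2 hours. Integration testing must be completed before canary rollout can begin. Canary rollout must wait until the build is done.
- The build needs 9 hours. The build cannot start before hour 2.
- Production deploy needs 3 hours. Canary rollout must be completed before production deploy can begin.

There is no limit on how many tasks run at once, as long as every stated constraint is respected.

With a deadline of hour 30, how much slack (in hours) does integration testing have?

5

The build cannot begin until its own release at hour 2. It runs from hour 2 to 2 + 9 = hour 11.
Integration testing cannot begin until the build (finishes hour 11). It runs from hour 11 to 11 + 9 = hour 20.

Working backward from the deadline:
To finish by hour 30, production deploy (duration 3) must start no later than hour 27.
Canary rollout has to be done before production deploy (must start by hour 27). That means finishing by hour 27, i.e. starting by 27 − 2 = hour 25.
Integration testing must finish before canary rollout (must start by hour 25). With a 9-hour duration, integration testing must start by 25 − 9 = hour 16.
So integration testing can start as early as hour 11 and as late as hour 16, giving 16 − 11 = 5 hours of slack.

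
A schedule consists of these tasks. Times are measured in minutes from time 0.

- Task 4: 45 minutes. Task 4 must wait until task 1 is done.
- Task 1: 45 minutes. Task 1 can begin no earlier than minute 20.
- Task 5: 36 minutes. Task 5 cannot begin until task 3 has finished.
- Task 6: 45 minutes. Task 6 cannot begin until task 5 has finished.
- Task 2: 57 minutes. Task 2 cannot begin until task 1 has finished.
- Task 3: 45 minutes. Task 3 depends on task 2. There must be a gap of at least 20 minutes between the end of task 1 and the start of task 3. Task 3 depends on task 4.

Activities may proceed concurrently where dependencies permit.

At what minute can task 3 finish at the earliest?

167

After its own release at minute 20, task 1 can start at minute 20 and finishes at minute 65.
After task 1 (finishes minute 65), task 4 can start at minute 65 and finishes at minute 110.
After task 1 (finishes minute 65), task 2 can start at minute 65 and finishes at minute 122.
Task 3 has to wait for task 2 (finishes minute 122); task 1 (finishes minute 65, plus 20-minute gap → minute 85); task 4 (finishes minute 110). The latest of these is minute 122, so task 3 runs minute 122 to 122 + 45 = minute 167.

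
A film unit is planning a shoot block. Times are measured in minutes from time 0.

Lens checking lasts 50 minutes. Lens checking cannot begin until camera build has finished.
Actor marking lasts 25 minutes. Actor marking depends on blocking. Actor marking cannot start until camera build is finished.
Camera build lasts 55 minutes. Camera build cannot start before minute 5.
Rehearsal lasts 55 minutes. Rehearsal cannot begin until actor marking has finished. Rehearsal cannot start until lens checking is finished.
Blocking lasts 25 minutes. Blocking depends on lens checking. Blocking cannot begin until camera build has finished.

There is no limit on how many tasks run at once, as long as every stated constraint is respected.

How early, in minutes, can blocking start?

110

After its own release at minute 5, camera build can start at minute 5 and finishes at minute 60.
After camera build (finishes minute 60), lens checking can start at minute 60 and finishes at minute 110.
Blocking waits on lens checking (finishes minute 110); camera build (finishes minute 60). The latest of these is minute 110, which is the earliest blocking can start.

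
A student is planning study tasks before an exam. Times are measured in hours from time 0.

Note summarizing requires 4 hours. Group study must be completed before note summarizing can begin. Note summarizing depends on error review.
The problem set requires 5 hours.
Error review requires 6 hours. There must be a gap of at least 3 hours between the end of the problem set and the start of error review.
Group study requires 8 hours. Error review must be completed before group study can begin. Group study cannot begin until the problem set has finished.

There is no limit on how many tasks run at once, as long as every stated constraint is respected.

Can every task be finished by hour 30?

The problem set has no prerequisites, so it starts at hour 0 and finishes at hour 5.
Error review waits on the problem set (finishes hour 5, plus 3-hour gap → hour 8), so it starts at hour 8 and finishes at 8 + 6 = hour 14.
For group study: error review (finishes hour 14); the problem set (finishes hour 5). Taking the maximum gives a start of hour 14, and it finishes at 14 + 8 = hour 22.
Note summarizing cannot start until group study (finishes hour 22); error review (finishes hour 14). The controlling bound is hour 22, so note summarizing finishes at 22 + 4 = hour 26.
Every task is finished by hour 26, which is no later than the deadline of 30, so the schedule is feasible.

Yes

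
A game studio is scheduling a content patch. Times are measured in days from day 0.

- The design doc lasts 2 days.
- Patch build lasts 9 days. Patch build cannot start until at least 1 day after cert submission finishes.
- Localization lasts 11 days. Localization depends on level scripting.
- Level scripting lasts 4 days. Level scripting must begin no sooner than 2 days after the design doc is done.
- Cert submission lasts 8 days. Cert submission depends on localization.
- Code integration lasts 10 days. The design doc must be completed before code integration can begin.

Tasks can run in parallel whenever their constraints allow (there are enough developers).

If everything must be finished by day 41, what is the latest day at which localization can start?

12

Nothing follows patch build; the deadline of day 41 is its only limit. It must start by 41 − 9 = day 32.
Cert submission must finish before patch build (must start by day 32, minus 1-day gap → day 31). With an 8-day duration, cert submission must start by 31 − 8 = day 23.
Localization has to be done before cert submission (must start by day 23). That means finishing by day 23, i.e. starting by 23 − 11 = day 12.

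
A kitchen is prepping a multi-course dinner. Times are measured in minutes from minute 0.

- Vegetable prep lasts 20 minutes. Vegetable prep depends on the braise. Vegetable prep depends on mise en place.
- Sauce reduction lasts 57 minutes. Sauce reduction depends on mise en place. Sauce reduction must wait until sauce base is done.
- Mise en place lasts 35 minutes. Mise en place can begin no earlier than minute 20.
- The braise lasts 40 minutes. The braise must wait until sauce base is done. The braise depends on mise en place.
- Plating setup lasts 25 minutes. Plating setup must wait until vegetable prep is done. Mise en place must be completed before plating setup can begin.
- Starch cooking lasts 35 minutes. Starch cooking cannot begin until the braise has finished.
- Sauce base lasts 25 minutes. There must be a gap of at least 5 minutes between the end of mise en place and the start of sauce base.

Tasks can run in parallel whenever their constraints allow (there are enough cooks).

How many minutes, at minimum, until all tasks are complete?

170

Mise en place waits on its own release at minute 20, so it starts at minute 20 and finishes at 20 + 35 = minute 55.
After mise en place (finishes minute 55, plus 5-minute gap → minute 60), sauce base can start at minute 60 and finishes at minute 85.
Sauce reduction needs all of mise en place (finishes minute 55); sauce base (finishes minute 85). That puts its earliest start at minute 85; it finishes at 85 + 57 = minute 142.
For the braise: sauce base (finishes minute 85); mise en place (finishes minute 55). Taking the maximum gives a start of minute 85, and it finishes at 85 + 40 = minute 125.
Starch cooking cannot begin until the braise (finishes minute 125). It runs from minute 125 to 125 + 35 = minute 160.
Vegetable prep cannot start until the braise (finishes minute 125); mise en place (finishes minute 55). The controlling bound is minute 125, so vegetable prep finishes at 125 + 20 = minute 145.
For plating setup: vegetable prep (finishes minute 145); mise en place (finishes minute 55). Taking the maximum gives a start of minute 145, and it finishes at 145 + 25 = minute 170.
All tasks are finished once the last one completes. Finish times: Mise en place at 55, Sauce base at 85, The braise at 125, Vegetable prep at 145, Sauce reduction at 142, Starch cooking at 160, Plating setup at 170. The latest is minute 170.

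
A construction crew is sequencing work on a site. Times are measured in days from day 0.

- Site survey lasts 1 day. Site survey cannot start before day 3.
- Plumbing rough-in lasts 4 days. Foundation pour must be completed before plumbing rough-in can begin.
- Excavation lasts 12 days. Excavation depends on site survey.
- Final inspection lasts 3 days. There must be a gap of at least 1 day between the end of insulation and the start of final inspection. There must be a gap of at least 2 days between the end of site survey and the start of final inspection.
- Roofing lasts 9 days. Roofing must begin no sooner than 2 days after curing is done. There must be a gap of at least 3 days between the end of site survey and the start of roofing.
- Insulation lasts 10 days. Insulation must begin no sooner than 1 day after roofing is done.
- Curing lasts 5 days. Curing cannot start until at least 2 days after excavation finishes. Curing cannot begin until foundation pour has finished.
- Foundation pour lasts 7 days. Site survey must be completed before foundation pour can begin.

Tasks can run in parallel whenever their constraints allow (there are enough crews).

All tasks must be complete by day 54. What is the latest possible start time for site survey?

8

Nothing follows final inspection; the deadline of day 54 is its only limit. It must start by 54 − 3 = day 51.
Insulation must finish before final inspection (must start by day 51, minus 1-day gap → day 50). With a 10-day duration, insulation must start by 50 − 10 = day 40.
Roofing must finish before insulation (must start by day 40, minus 1-day gap → day 39). With a 9-day duration, roofing must start by 39 − 9 = day 30.
Curing feeds into roofing (must start by day 30, minus 2-day gap → day 28); so curing must finish by day 28 and therefore start by day 23.
Since curing (must start by day 23, minus 2-day gap → day 21) depends on it, excavation must finish by day 21. Backing off its 12-day duration gives a latest start of day 9.
To finish by day 54, plumbing rough-in (duration 4) must start no later than day 50.
Foundation pour feeds curing (must start by day 23); plumbing rough-in (must start by day 50). Taking the minimum, foundation pour must finish by day 23 and start by 23 − 7 = day 16.
Site survey feeds excavation (must start by day 9); foundation pour (must start by day 16); roofing (must start by day 30, minus 3-day gap → day 27); final inspection (must start by day 51, minus 2-day gap → day 49). Taking the minimum, site survey must finish by day 9 and start by 9 − 1 = day 8.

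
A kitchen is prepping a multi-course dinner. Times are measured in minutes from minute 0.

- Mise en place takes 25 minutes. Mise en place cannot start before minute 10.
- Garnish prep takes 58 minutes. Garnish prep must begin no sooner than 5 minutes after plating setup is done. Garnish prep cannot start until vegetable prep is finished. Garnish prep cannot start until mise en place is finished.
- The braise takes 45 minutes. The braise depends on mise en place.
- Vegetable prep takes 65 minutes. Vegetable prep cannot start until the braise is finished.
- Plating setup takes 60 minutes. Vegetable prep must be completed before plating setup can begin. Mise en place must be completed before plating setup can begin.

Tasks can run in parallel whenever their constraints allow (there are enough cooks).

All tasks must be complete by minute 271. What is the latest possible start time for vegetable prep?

Garnish prep must finish by minute 271; it takes 58 minutes, so it must start by 271 − 58 = minute 213.
Plating setup must finish before garnish prep (must start by minute 213, minus 5-minute gap → minute 208). With a 60-minute duration, plating setup must start by 208 − 60 = minute 148.
Vegetable prep has several dependents: plating setup (must start by minute 148); garnish prep (must start by minute 213). The earliest of those limits is minute 148, so vegetable prep must start by 148 − 65 = minute 83.

83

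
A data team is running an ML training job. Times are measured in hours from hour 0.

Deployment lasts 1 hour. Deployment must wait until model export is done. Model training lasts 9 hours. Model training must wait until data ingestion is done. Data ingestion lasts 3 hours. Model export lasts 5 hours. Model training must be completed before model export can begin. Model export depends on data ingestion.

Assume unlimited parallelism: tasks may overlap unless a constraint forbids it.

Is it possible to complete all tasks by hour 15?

Nothing blocks data ingestion, so it runs from hour 0 to hour 3.
Model training waits on data ingestion (finishes hour 3), so it starts at hour 3 and finishes at 3 + 9 = hour 12.
For model export: model training (finishes hour 12); data ingestion (finishes hour 3). Taking the maximum gives a start of hour 12, and it finishes at 12 + 5 = hour 17.
After model export (finishes hour 17), deployment can start at hour 17 and finishes at hour 18.
The earliest everything can be done is hour 18, which is after the deadline of 15, so it is not possible.

No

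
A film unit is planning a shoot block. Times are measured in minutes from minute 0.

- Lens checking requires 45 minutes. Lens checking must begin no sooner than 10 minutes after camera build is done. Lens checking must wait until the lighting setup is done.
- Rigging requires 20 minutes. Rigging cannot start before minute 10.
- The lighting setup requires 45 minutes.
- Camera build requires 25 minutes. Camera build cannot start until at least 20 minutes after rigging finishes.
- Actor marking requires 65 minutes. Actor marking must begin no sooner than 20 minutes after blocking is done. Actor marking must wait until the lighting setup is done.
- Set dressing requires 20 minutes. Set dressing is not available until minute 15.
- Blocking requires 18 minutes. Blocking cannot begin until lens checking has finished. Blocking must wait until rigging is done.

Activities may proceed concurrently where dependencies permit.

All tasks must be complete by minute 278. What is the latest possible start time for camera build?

95

To finish by minute 278, actor marking (duration 65) must start no later than minute 213.
Blocking feeds into actor marking (must start by minute 213, minus 20-minute gap → minute 193); so blocking must finish by minute 193 and therefore start by minute 175.
Lens checking feeds into blocking (must start by minute 175); so lens checking must finish by minute 175 and therefore start by minute 130.
Since lens checking (must start by minute 130, minus 10-minute gap → minute 120) depends on it, camera build must finish by minute 120. Backing off its 25-minute duration gives a latest start of minute 95.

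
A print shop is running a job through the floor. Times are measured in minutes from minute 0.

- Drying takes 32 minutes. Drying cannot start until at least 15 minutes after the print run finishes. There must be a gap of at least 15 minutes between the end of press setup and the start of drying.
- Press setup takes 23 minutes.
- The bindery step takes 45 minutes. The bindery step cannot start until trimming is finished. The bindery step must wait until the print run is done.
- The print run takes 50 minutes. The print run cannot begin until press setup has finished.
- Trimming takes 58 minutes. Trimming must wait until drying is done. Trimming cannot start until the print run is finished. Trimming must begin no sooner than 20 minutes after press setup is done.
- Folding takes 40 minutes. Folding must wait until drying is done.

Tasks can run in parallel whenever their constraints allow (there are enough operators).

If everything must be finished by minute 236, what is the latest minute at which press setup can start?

13

Nothing follows the bindery step; the deadline of minute 236 is its only limit. It must start by 236 − 45 = minute 191.
Trimming feeds into the bindery step (must start by minute 191); so trimming must finish by minute 191 and therefore start by minute 133.
To finish by minute 236, folding (duration 40) must start no later than minute 196.
Drying must finish in time for trimming (must start by minute 133); folding (must start by minute 196). The tightest is minute 133, so drying must start by 133 − 32 = minute 101.
For the print run: drying (must start by minute 101, minus 15-minute gap → minute 86); trimming (must start by minute 133); the bindery step (must start by minute 191). The most restrictive is minute 86; with a 50-minute duration, the print run must start by minute 36.
For press setup: the print run (must start by minute 36); drying (must start by minute 101, minus 15-minute gap → minute 86); trimming (must start by minute 133, minus 20-minute gap → minute 113). The most restrictive is minute 36; with a 23-minute duration, press setup must start by minute 13.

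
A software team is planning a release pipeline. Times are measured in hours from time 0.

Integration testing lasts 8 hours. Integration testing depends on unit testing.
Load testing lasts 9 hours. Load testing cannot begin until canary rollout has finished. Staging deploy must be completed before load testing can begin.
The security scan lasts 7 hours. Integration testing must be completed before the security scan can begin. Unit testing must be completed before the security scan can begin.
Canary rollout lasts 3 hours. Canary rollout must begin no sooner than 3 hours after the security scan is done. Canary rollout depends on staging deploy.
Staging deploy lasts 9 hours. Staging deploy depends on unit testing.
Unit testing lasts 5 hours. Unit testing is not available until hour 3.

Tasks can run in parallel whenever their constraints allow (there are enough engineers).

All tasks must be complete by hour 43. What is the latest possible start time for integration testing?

13

Load testing must finish by hour 43; it takes 9 hours, so it must start by 43 − 9 = hour 34.
Canary rollout feeds into load testing (must start by hour 34); so canary rollout must finish by hour 34 and therefore start by hour 31.
The security scan feeds into canary rollout (must start by hour 31, minus 3-hour gap → hour 28); so the security scan must finish by hour 28 and therefore start by hour 21.
Integration testing must finish before the security scan (must start by hour 21). With an 8-hour duration, integration testing must start by 21 − 8 = hour 13.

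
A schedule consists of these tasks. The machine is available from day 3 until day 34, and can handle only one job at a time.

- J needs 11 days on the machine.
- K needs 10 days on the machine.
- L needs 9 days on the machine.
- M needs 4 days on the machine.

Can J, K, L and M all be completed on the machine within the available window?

The machine window is 34 − 3 = 31 days.
Running back to back, the jobs need 11 + 10 + 9 + 4 = 34 days on the machine.
Since 34 > 31, they cannot all fit.

No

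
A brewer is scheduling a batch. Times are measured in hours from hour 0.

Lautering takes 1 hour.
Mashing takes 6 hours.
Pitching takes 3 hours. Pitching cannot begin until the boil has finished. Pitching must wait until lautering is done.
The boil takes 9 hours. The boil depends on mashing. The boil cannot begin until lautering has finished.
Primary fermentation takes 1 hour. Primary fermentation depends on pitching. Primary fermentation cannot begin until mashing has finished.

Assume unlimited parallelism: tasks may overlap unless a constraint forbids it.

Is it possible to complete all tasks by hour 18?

No

Nothing blocks lautering, so it runs from hour 0 to hour 1.
Mashing can start immediately at hour 0; it finishes at hour 6.
The boil has to wait for mashing (finishes hour 6); lautering (finishes hour 1). The latest of these is hour 6, so the boil runs hour 6 to 6 + 9 = hour 15.
Pitching needs all of the boil (finishes hour 15); lautering (finishes hour 1). That puts its earliest start at hour 15; it finishes at 15 + 3 = hour 18.
Primary fermentation has to wait for pitching (finishes hour 18); mashing (finishes hour 6). The latest of these is hour 18, so primary fermentation runs hour 18 to 18 + 1 = hour 19.
The earliest everything can be done is hour 19, which is after the deadline of 18, so it is not possible.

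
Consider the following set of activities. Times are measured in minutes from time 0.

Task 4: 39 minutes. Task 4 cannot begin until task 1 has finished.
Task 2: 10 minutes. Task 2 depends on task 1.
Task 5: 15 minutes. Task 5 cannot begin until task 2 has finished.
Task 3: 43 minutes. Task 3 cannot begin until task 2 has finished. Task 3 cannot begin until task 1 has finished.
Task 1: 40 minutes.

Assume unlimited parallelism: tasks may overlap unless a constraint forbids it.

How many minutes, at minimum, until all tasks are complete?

93

Nothing blocks task 1, so it runs from minute 0 to minute 40.
After task 1 (finishes minute 40), task 4 can start at minute 40 and finishes at minute 79.
Task 2 cannot begin until task 1 (finishes minute 40). It runs from minute 40 to 40 + 10 = minute 50.
After task 2 (finishes minute 50), task 5 can start at minute 50 and finishes at minute 65.
Task 3 needs all of task 2 (finishes minute 50); task 1 (finishes minute 40). That puts its earliest start at minute 50; it finishes at 50 + 43 = minute 93.
All tasks are finished once the last one completes. Finish times: Task 1 at 40, Task 2 at 50, Task 3 at 93, Task 4 at 79, Task 5 at 65. The latest is minute 93.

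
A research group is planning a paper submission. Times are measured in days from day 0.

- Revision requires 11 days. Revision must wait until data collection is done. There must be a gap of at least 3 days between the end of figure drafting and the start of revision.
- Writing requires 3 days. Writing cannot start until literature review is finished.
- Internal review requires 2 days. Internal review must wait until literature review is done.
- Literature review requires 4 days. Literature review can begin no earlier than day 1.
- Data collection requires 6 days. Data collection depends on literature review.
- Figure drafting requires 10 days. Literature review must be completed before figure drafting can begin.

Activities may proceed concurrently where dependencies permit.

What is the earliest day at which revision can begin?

Literature review cannot begin until its own release at day 1. It runs from day 1 to 1 + 4 = day 5.
Figure drafting cannot begin until literature review (finishes day 5). It runs from day 5 to 5 + 10 = day 15.
Data collection cannot begin until literature review (finishes day 5). It runs from day 5 to 5 + 6 = day 11.
Revision waits on data collection (finishes day 11); figure drafting (finishes day 15, plus 3-day gap → day 18). The latest of these is day 18, which is the earliest revision can start.

18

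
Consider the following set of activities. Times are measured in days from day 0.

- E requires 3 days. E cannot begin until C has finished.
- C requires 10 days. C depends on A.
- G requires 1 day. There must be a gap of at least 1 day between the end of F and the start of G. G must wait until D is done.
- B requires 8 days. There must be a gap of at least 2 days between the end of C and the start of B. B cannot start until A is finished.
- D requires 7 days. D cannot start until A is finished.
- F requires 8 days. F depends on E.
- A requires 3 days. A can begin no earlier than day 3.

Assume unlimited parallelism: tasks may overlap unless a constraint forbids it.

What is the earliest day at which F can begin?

19

A waits on its own release at day 3, so it starts at day 3 and finishes at 3 + 3 = day 6.
C waits on A (finishes day 6), so it starts at day 6 and finishes at 6 + 10 = day 16.
After C (finishes day 16), E can start at day 16 and finishes at day 19.
F waits on E (finishes day 19), so the earliest it can start is day 19.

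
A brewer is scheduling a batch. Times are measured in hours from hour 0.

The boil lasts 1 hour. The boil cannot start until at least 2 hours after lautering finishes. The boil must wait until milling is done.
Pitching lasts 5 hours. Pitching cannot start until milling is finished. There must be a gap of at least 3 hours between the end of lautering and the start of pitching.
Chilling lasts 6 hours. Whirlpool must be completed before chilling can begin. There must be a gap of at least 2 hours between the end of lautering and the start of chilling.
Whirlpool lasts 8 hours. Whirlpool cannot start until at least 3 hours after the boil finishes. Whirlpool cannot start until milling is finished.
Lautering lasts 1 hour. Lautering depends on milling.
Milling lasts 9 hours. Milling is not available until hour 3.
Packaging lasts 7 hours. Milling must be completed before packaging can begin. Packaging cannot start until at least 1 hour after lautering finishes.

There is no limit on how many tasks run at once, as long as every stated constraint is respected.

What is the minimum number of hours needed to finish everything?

Milling waits on its own release at hour 3, so it starts at hour 3 and finishes at 3 + 9 = hour 12.
After milling (finishes hour 12), lautering can start at hour 12 and finishes at hour 13.
Packaging has to wait for milling (finishes hour 12); lautering (finishes hour 13, plus 1-hour gap → hour 14). The latest of these is hour 14, so packaging runs hour 14 to 14 + 7 = hour 21.
Pitching needs all of milling (finishes hour 12); lautering (finishes hour 13, plus 3-hour gap → hour 16). That puts its earliest start at hour 16; it finishes at 16 + 5 = hour 21.
The boil has to wait for lautering (finishes hour 13, plus 2-hour gap → hour 15); milling (finishes hour 12). The latest of these is hour 15, so the boil runs hour 15 to 15 + 1 = hour 16.
For whirlpool: the boil (finishes hour 16, plus 3-hour gap → hour 19); milling (finishes hour 12). Taking the maximum gives a start of hour 19, and it finishes at 19 + 8 = hour 27.
Chilling cannot start until whirlpool (finishes hour 27); lautering (finishes hour 13, plus 2-hour gap → hour 15). The controlling bound is hour 27, so chilling finishes at 27 + 6 = hour 33.
All tasks are finished once the last one completes. Finish times: Milling at 12, Lautering at 13, The boil at 16, Whirlpool at 27, Chilling at 33, Pitching at 21, Packaging at 21. The latest is hour 33.

33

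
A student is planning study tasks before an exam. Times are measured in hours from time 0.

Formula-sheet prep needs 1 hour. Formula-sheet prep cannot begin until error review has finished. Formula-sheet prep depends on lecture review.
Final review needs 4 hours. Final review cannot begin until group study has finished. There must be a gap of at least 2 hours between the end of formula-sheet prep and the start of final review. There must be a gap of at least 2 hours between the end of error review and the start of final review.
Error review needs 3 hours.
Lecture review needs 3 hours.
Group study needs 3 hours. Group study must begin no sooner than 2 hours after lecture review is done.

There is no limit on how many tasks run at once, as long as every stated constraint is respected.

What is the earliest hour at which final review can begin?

Error review has no prerequisites, so it starts at hour 0 and finishes at hour 3.
Lecture review has no prerequisites, so it starts at hour 0 and finishes at hour 3.
For formula-sheet prep: error review (finishes hour 3); lecture review (finishes hour 3). Taking the maximum gives a start of hour 3, and it finishes at 3 + 1 = hour 4.
Group study waits on lecture review (finishes hour 3, plus 2-hour gap → hour 5), so it starts at hour 5 and finishes at 5 + 3 = hour 8.
Final review waits on group study (finishes hour 8); formula-sheet prep (finishes hour 4, plus 2-hour gap → hour 6); error review (finishes hour 3, plus 2-hour gap → hour 5). The latest of these is hour 8, which is the earliest final review can start.

8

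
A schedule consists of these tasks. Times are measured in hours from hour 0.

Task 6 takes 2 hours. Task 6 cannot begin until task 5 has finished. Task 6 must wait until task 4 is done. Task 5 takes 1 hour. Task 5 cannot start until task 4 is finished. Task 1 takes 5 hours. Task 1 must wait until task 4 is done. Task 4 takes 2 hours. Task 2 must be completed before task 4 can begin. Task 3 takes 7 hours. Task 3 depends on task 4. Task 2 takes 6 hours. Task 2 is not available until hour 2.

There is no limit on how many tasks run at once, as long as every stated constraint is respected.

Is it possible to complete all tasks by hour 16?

No

Task 2 cannot begin until its own release at hour 2. It runs from hour 2 to 2 + 6 = hour 8.
After task 2 (finishes hour 8), task 4 can start at hour 8 and finishes at hour 10.
Task 5 waits on task 4 (finishes hour 10), so it starts at hour 10 and finishes at 10 + 1 = hour 11.
Task 6 needs all of task 5 (finishes hour 11); task 4 (finishes hour 10). That puts its earliest start at hour 11; it finishes at 11 + 2 = hour 13.
Task 3 cannot begin until task 4 (finishes hour 10). It runs from hour 10 to 10 + 7 = hour 17.
Task 1 waits on task 4 (finishes hour 10), so it starts at hour 10 and finishes at 10 + 5 = hour 15.
The earliest everything can be done is hour 17, which is after the deadline of 16, so it is not possible.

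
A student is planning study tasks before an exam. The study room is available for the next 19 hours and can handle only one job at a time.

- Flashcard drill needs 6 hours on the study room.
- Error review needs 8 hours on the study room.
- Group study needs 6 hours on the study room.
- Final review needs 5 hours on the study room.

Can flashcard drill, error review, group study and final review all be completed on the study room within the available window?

No

Running back to back, the jobs need 6 + 8 + 6 + 5 = 25 hours on the study room.
Since 25 > 19, they cannot all fit.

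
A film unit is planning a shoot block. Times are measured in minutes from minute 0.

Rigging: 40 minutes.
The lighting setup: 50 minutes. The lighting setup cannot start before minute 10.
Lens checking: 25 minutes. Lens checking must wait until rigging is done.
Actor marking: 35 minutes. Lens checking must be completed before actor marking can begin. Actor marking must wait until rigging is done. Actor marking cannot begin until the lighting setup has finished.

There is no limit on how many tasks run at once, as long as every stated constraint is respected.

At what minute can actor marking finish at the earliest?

100

After its own release at minute 10, the lighting setup can start at minute 10 and finishes at minute 60.
Rigging has no prerequisites, so it starts at minute 0 and finishes at minute 40.
Lens checking cannot begin until rigging (finishes minute 40). It runs from minute 40 to 40 + 25 = minute 65.
Actor marking cannot start until lens checking (finishes minute 65); rigging (finishes minute 40); the lighting setup (finishes minute 60). The controlling bound is minute 65, so actor marking finishes at 65 + 35 = minute 100.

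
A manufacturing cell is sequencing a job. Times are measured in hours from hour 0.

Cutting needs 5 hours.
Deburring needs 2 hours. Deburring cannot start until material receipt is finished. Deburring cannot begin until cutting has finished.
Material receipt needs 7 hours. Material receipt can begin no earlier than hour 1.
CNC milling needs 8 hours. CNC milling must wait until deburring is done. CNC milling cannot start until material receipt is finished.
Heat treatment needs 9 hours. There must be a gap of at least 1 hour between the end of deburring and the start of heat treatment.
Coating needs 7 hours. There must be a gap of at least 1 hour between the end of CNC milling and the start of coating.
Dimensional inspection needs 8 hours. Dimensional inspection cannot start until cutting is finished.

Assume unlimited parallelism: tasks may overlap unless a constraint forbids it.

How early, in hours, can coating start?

19

Nothing blocks cutting, so it runs from hour 0 to hour 5.
Material receipt waits on its own release at hour 1, so it starts at hour 1 and finishes at 1 + 7 = hour 8.
Deburring has to wait for material receipt (finishes hour 8); cutting (finishes hour 5). The latest of these is hour 8, so deburring runs hour 8 to 8 + 2 = hour 10.
CNC milling has to wait for deburring (finishes hour 10); material receipt (finishes hour 8). The latest of these is hour 10, so CNC milling runs hour 10 to 10 + 8 = hour 18.
Coating waits on CNC milling (finishes hour 18, plus 1-hour gap → hour 19), so the earliest it can start is hour 19.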